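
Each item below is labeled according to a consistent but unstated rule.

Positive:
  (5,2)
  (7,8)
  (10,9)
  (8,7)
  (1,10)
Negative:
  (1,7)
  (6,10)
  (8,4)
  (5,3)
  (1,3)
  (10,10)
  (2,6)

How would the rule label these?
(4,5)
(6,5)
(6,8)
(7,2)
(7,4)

All 'Positive' examples share one property — sum is odd — and every 'Negative' example lacks it.
(4,5): Positive (4+5 = 9).
(6,5): Positive (6+5 = 11).
(6,8): Negative (6+8 = 14).
(7,2): Positive (7+2 = 9).
(7,4): Positive (7+4 = 11).

Positive, Positive, Negative, Positive, Positive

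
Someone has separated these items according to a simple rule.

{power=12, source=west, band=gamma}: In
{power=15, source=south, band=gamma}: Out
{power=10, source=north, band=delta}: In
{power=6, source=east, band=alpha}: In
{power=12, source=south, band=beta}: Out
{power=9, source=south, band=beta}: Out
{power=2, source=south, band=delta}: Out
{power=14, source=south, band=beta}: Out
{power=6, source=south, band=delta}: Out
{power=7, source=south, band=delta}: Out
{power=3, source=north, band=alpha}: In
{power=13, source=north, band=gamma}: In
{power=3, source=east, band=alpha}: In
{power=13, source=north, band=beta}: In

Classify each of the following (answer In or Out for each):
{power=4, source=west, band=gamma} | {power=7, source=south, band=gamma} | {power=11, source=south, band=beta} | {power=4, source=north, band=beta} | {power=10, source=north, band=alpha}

Looking at the examples, the only property every 'In' case has and every 'Out' case lacks is: source is not south.

In, Out, Out, In, In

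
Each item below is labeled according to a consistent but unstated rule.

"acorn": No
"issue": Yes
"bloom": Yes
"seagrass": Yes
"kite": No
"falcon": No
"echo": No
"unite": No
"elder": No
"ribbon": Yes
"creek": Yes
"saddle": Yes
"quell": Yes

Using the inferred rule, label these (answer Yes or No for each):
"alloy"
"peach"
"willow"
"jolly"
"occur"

Yes, No, Yes, Yes, Yes

The rule appears to be: has a double letter.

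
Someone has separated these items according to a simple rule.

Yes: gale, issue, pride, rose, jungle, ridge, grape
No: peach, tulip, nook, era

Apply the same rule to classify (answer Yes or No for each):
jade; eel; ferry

The classifier is using: ends with 'e'.

Yes, No, No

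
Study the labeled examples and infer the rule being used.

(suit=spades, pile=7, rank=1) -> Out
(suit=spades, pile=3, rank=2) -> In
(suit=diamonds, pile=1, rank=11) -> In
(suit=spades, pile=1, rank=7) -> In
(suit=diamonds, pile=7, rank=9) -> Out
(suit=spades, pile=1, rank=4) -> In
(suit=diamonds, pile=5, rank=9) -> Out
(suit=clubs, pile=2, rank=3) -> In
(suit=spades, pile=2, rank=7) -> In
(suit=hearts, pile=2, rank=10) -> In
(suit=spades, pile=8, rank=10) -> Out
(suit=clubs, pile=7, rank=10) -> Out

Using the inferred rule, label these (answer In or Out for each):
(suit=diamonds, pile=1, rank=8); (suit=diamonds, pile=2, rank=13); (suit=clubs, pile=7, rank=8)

In, In, Out

The distinguishing property — pile ≤ 3 — holds for all the 'In' cases and none of the 'Out' cases.
(suit=diamonds, pile=1, rank=8): pile = 1 — fits, so In.
(suit=diamonds, pile=2, rank=13): pile = 2 — fits, so In.
(suit=clubs, pile=7, rank=8): pile = 7 — does not pass, so Out.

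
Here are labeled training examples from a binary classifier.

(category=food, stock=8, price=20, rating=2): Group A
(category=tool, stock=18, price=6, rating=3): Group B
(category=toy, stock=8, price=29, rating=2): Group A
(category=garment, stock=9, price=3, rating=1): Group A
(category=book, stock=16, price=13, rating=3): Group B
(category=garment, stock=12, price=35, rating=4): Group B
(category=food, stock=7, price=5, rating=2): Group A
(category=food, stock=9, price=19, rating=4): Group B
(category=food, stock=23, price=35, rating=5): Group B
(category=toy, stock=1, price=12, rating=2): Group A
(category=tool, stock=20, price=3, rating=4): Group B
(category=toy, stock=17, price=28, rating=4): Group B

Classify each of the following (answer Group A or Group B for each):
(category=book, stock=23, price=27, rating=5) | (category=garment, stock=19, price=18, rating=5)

Group B, Group B

Every 'Group A' example satisfies: rating ≤ 2. None of the 'Group B' examples do.
(category=book, stock=23, price=27, rating=5): rating = 5, does not pass → Group B.
(category=garment, stock=19, price=18, rating=5): rating = 5, does not pass → Group B.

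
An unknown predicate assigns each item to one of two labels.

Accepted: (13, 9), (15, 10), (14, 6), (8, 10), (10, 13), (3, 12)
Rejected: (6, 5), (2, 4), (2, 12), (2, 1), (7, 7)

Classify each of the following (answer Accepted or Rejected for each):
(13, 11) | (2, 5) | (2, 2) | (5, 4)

'Accepted' ⟺ sum ≥ 15.
(13, 11): 13+11 = 24 — meets the rule, so Accepted.
(2, 5): 2+5 = 7 — doesn't match, so Rejected.
(2, 2): 2+2 = 4 — doesn't match, so Rejected.
(5, 4): 5+4 = 9 — doesn't match, so Rejected.

Accepted, Rejected, Rejected, Rejected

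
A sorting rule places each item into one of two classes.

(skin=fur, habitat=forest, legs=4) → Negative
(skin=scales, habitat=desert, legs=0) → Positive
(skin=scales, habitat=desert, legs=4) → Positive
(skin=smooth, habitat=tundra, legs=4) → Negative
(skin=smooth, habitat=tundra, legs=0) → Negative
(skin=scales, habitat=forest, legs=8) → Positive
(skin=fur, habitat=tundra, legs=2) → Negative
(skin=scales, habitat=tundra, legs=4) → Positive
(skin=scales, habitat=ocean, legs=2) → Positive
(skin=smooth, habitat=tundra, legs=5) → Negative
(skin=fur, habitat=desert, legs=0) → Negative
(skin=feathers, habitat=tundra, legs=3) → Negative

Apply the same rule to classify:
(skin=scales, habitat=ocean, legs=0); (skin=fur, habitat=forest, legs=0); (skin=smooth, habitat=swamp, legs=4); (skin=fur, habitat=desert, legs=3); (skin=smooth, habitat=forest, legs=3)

Every 'Positive' example satisfies: skin is scales. None of the 'Negative' examples do.
Positive: (skin=scales, habitat=ocean, legs=0), since skin is scales.
Negative: (skin=fur, habitat=forest, legs=0), since skin is fur.
Negative: (skin=smooth, habitat=swamp, legs=4), since skin is smooth.
Negative: (skin=fur, habitat=desert, legs=3), since skin is fur.
Negative: (skin=smooth, habitat=forest, legs=3), since skin is smooth.

Positive, Negative, Negative, Negative, Negative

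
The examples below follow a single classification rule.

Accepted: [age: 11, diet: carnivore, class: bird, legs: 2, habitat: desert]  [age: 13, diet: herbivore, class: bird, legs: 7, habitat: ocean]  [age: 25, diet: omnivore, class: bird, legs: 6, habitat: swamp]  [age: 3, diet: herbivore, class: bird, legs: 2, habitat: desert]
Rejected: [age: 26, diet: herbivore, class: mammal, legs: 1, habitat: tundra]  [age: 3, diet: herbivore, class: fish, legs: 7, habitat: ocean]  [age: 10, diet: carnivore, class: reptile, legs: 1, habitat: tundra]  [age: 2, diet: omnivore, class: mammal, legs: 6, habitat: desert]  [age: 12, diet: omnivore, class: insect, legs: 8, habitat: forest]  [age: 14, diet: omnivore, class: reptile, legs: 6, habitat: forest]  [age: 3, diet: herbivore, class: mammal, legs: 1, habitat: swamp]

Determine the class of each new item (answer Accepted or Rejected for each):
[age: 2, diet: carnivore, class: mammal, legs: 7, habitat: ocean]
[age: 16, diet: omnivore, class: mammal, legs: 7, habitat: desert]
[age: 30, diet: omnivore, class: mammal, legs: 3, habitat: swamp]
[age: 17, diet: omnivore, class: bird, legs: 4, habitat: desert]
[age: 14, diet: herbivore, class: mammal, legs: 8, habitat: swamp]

Rejected, Rejected, Rejected, Accepted, Rejected

All 'Accepted' examples share one property — class is bird — and every 'Rejected' example lacks it.
[age: 2, diet: carnivore, class: mammal, legs: 7, habitat: ocean] — class is mammal, hence Rejected.
[age: 16, diet: omnivore, class: mammal, legs: 7, habitat: desert] — class is mammal, hence Rejected.
[age: 30, diet: omnivore, class: mammal, legs: 3, habitat: swamp] — class is mammal, hence Rejected.
[age: 17, diet: omnivore, class: bird, legs: 4, habitat: desert] — class is bird, hence Accepted.
[age: 14, diet: herbivore, class: mammal, legs: 8, habitat: swamp] — class is mammal, hence Rejected.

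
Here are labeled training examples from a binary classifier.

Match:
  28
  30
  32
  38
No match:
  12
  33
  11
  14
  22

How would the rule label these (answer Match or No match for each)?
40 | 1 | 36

One predicate separates the groups cleanly: even AND at least 28.
Match: 40, since 40 is even, 40 ≥ 28.
No match: 1, since 1 is odd, 1 < 28.
Match: 36, since 36 is even, 36 ≥ 28.

Match, No match, Match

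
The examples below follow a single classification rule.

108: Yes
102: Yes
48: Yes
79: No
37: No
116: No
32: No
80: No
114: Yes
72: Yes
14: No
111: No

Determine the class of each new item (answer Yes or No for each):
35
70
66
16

All 'Yes' examples share one property — multiple of 6 — and every 'No' example lacks it.
35: No (35 = 6·5 + 5).
70: No (70 = 6·11 + 4).
66: Yes (66 = 6·11).
16: No (16 = 6·2 + 4).

No, No, Yes, No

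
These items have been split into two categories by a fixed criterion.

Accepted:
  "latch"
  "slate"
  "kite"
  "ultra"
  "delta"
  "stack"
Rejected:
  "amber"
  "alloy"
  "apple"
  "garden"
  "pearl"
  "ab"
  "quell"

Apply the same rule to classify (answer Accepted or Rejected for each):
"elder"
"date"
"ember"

Rejected, Accepted, Rejected

Looking at the examples, the only property every 'Accepted' case has and every 'Rejected' case lacks is: contains 't'.
"elder": no 't', does not pass → Rejected. "date": has 't', satisfies this → Accepted. "ember": no 't', does not pass → Rejected.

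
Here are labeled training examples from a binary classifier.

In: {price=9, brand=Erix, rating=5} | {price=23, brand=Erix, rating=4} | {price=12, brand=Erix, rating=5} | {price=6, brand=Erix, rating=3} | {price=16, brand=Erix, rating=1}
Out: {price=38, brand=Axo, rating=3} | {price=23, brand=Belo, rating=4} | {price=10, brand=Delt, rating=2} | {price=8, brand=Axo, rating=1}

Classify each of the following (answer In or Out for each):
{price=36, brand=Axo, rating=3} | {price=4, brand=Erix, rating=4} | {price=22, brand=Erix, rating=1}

The classifier is using: brand is Erix.
{price=36, brand=Axo, rating=3}: brand is Axo, fails the rule → Out. {price=4, brand=Erix, rating=4}: brand is Erix, passes → In. {price=22, brand=Erix, rating=1}: brand is Erix, passes → In.

Out, In, In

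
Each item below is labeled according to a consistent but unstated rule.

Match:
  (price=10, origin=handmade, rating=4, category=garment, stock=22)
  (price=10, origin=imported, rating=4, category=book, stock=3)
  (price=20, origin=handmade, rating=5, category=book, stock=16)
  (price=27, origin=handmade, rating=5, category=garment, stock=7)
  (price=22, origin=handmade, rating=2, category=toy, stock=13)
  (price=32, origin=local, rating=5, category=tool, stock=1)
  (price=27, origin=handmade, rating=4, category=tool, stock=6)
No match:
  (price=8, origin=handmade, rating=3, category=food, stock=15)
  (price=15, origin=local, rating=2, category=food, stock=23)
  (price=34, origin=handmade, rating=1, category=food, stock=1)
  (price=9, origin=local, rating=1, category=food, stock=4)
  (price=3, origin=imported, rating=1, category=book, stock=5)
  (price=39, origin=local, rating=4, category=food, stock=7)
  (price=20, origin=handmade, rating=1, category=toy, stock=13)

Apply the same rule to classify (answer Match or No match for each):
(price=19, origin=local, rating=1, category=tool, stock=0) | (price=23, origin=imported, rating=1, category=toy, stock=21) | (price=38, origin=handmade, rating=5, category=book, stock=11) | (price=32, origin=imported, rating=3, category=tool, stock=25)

No match, No match, Match, Match

Every 'Match' example satisfies: category is not food AND rating ≥ 2. None of the 'No match' examples do.
(price=19, origin=local, rating=1, category=tool, stock=0) → category is tool, rating = 1 → No match.
(price=23, origin=imported, rating=1, category=toy, stock=21) → category is toy, rating = 1 → No match.
(price=38, origin=handmade, rating=5, category=book, stock=11) → category is book, rating = 5 → Match.
(price=32, origin=imported, rating=3, category=tool, stock=25) → category is tool, rating = 3 → Match.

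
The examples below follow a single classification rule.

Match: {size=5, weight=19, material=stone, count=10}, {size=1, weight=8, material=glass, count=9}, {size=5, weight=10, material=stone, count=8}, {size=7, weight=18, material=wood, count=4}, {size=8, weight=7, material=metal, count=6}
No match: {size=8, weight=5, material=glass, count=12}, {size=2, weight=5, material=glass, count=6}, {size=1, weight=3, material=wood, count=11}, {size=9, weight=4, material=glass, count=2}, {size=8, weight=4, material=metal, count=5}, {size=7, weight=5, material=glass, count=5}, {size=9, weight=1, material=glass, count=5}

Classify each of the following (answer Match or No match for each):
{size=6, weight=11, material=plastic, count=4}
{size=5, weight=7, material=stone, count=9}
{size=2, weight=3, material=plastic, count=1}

One predicate separates the groups cleanly: weight ≥ 7.
{size=6, weight=11, material=plastic, count=4}: weight = 11, passes → Match.
{size=5, weight=7, material=stone, count=9}: weight = 7, passes → Match.
{size=2, weight=3, material=plastic, count=1}: weight = 3, doesn't qualify → No match.

Match, Match, No match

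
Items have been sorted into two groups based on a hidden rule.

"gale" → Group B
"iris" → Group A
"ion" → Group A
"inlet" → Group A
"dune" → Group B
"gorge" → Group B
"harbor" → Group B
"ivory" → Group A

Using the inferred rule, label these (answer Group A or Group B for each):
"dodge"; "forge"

Group B, Group B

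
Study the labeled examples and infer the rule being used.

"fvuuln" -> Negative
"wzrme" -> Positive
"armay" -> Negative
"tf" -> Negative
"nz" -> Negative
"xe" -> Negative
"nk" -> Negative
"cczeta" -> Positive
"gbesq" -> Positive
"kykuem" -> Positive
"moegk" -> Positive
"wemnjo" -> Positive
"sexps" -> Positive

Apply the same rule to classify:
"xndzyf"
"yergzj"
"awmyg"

Negative, Positive, Negative

The rule appears to be: length ≥ 5 AND contains 'e'.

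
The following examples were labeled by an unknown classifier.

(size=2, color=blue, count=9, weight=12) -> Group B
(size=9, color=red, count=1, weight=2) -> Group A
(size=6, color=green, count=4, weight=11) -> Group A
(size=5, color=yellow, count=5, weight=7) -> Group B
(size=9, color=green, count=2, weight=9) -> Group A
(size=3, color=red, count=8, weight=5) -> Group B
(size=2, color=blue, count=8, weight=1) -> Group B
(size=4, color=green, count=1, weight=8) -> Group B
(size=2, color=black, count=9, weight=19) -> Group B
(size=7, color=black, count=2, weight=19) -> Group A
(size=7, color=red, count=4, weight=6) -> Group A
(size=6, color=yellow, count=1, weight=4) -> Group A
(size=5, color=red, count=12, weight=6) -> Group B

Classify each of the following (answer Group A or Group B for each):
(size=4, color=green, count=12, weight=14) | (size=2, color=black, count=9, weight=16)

The rule appears to be: size ≥ 6.
(size=4, color=green, count=12, weight=14): Group B (size = 4).
(size=2, color=black, count=9, weight=16): Group B (size = 2).

Group B, Group B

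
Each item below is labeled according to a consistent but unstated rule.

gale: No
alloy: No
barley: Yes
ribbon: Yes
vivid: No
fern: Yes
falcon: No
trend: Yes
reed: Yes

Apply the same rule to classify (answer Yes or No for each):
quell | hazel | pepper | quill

No, No, Yes, No

The pattern is that an item is 'Yes' exactly when: contains 'r'.
No: quell, since no 'r'.
No: hazel, since no 'r'.
Yes: pepper, since has 'r'.
No: quill, since no 'r'.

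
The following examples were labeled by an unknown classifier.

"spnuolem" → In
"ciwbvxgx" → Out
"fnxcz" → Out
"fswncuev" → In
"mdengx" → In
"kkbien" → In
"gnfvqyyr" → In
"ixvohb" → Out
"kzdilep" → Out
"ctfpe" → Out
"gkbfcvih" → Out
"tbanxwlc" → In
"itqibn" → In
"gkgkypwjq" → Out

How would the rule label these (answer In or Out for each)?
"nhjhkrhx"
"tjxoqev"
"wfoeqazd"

The pattern is that an item is 'In' exactly when: even length AND contains 'n'.
"nhjhkrhx": length 8, has 'n' — has this property, so In. "tjxoqev": length 7, no 'n' — does not satisfy this, so Out. "wfoeqazd": length 8, no 'n' — does not satisfy this, so Out.

In, Out, Out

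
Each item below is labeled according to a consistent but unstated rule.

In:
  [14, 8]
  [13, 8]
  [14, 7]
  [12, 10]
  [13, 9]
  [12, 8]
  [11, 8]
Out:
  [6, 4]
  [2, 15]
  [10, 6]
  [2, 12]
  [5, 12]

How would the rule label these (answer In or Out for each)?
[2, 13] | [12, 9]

Out, In

All 'In' examples share one property — sum ≥ 19 — and every 'Out' example lacks it.
[2, 13] — 2+13 = 15, hence Out.
[12, 9] — 12+9 = 21, hence In.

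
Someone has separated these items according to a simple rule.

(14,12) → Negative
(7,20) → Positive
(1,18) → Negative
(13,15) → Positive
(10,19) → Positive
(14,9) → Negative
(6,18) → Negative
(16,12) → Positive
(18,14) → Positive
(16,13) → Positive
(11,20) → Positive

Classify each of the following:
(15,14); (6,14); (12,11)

The pattern is that an item is 'Positive' exactly when: sum ≥ 27.
Positive: (15,14), since 15+14 = 29.
Negative: (6,14), since 6+14 = 20.
Negative: (12,11), since 12+11 = 23.

Positive, Negative, Negative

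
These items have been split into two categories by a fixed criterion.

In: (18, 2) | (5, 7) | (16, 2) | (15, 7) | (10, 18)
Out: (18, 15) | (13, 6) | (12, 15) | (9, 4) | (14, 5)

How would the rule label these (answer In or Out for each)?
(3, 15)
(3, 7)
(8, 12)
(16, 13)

In, In, In, Out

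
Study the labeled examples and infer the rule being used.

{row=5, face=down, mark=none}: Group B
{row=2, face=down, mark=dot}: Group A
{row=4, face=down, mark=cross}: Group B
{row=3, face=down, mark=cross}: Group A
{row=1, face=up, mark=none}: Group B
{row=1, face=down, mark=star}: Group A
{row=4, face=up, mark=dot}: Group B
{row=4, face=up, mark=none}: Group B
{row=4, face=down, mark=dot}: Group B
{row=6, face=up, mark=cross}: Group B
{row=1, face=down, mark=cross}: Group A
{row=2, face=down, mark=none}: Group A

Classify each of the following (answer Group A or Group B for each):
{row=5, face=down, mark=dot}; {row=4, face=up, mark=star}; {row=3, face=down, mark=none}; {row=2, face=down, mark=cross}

Group B, Group B, Group A, Group A

The common property of the 'Group A' items is: face is down AND row ≤ 3. No 'Group B' item has it.
{row=5, face=down, mark=dot}: Group B (face is down, row = 5).
{row=4, face=up, mark=star}: Group B (face is up, row = 4).
{row=3, face=down, mark=none}: Group A (face is down, row = 3).
{row=2, face=down, mark=cross}: Group A (face is down, row = 2).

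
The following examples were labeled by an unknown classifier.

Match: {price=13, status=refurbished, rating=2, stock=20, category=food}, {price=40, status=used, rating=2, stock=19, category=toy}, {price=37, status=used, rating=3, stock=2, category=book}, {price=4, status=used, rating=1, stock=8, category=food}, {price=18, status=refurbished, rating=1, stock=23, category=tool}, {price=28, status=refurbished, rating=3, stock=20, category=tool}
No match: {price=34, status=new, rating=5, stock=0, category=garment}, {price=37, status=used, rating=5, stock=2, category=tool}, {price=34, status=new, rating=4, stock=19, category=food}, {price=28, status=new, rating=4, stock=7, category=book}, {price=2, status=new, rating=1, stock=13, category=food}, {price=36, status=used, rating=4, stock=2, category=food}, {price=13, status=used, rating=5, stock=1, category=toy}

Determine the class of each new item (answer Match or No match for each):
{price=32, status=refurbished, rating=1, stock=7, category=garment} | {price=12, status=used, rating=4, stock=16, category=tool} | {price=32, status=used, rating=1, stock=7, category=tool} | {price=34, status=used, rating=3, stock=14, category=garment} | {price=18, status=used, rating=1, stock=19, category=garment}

Match, No match, Match, Match, Match

Every 'Match' example satisfies: rating ≤ 3 AND price ≥ 4. None of the 'No match' examples do.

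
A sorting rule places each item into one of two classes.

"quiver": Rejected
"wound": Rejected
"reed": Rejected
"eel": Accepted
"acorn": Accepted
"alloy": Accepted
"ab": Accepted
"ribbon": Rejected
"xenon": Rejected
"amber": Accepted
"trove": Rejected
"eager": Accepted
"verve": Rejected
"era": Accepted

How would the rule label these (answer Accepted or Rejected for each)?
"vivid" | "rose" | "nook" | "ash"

The distinguishing property — starts with a vowel — holds for all the 'Accepted' cases and none of the 'Rejected' cases.
"vivid": starts with 'v', fails the rule → Rejected. "rose": starts with 'r', fails the rule → Rejected. "nook": starts with 'n', fails the rule → Rejected. "ash": starts with 'a', satisfies this → Accepted.

Rejected, Rejected, Rejected, Accepted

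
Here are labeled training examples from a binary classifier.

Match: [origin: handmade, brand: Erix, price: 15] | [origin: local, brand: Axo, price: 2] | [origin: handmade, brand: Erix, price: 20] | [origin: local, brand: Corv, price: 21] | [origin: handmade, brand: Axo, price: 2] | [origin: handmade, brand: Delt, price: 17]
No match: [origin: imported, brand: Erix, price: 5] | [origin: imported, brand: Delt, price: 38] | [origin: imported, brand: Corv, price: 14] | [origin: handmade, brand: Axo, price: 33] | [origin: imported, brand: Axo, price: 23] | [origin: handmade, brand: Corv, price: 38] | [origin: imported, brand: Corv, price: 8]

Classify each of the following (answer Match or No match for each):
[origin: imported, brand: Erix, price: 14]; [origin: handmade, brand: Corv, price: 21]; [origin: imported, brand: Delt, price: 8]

No match, Match, No match

Rule: origin is not imported AND price ≤ 21. This holds for each 'Match' example and fails for each 'No match' one.
No match: [origin: imported, brand: Erix, price: 14], since origin is imported, price = 14.
Match: [origin: handmade, brand: Corv, price: 21], since origin is handmade, price = 21.
No match: [origin: imported, brand: Delt, price: 8], since origin is imported, price = 8.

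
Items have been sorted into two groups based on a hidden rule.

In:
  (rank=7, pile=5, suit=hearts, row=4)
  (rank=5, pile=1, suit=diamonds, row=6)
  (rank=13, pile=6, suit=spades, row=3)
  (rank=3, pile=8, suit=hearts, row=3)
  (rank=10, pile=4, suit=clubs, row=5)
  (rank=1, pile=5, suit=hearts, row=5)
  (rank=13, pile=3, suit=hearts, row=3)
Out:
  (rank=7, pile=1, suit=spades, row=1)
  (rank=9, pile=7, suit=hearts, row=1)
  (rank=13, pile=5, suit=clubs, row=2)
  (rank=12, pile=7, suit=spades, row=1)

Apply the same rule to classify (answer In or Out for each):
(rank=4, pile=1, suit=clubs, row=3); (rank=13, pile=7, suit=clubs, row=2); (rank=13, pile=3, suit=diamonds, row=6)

In, Out, In

Every 'In' example satisfies: row ≥ 3. None of the 'Out' examples do.
(rank=4, pile=1, suit=clubs, row=3): In (row = 3).
(rank=13, pile=7, suit=clubs, row=2): Out (row = 2).
(rank=13, pile=3, suit=diamonds, row=6): In (row = 6).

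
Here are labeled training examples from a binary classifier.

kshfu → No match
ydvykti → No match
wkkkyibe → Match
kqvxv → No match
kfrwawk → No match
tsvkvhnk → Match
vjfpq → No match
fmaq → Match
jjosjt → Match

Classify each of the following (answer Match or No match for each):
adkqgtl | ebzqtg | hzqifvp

The classifier is using: even length.
adkqgtl: length 7, doesn't match → No match.
ebzqtg: length 6, passes → Match.
hzqifvp: length 7, doesn't match → No match.

No match, Match, No match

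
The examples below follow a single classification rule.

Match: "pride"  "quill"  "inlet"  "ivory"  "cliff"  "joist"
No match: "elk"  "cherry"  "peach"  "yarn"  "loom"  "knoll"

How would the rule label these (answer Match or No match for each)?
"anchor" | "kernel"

Comparing the two groups points to one rule — contains 'i'.

No match, No match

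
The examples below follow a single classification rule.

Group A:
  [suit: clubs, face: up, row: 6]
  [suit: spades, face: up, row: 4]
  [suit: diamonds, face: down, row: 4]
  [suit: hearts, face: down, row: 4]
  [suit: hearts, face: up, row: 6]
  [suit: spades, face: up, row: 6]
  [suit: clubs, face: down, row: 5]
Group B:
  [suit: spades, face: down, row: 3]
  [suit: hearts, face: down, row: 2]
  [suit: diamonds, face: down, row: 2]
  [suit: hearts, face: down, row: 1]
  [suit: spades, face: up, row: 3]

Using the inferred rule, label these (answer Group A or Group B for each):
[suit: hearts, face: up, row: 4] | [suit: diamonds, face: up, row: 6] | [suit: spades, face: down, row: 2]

A rule that fits every label: row ≥ 4 — true of each 'Group A' example, false of each 'Group B' one.
Group A: [suit: hearts, face: up, row: 4], since row = 4.
Group A: [suit: diamonds, face: up, row: 6], since row = 6.
Group B: [suit: spades, face: down, row: 2], since row = 2.

Group A, Group A, Group B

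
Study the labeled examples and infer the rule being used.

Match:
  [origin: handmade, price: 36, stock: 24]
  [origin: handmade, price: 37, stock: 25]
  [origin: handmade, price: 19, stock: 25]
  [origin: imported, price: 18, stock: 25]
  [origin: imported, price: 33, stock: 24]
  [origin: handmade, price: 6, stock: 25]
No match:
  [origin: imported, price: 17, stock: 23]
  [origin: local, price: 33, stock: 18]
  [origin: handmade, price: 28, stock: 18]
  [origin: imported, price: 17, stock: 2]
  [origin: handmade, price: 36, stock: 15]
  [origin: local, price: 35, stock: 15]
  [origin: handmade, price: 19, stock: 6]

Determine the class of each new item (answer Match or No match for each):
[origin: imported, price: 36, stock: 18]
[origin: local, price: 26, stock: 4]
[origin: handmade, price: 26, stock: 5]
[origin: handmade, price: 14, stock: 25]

No match, No match, No match, Match

The pattern is that an item is 'Match' exactly when: stock ≥ 24.
[origin: imported, price: 36, stock: 18]: stock = 18, fails the rule → No match. [origin: local, price: 26, stock: 4]: stock = 4, fails the rule → No match. [origin: handmade, price: 26, stock: 5]: stock = 5, fails the rule → No match. [origin: handmade, price: 14, stock: 25]: stock = 25, meets the rule → Match.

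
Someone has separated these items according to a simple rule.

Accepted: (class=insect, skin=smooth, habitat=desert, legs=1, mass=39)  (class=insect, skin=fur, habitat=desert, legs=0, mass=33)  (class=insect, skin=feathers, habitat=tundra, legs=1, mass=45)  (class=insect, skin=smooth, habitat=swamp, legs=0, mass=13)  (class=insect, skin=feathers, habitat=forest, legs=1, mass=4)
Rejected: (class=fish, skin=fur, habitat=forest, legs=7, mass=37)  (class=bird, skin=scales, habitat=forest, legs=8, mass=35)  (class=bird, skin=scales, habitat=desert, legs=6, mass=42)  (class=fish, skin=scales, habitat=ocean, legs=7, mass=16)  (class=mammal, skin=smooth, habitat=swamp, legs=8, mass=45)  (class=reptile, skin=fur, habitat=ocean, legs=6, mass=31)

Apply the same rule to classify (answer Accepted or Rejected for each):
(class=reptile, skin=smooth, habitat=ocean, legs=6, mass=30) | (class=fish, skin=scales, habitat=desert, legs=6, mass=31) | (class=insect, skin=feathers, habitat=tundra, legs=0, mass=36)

The simplest hypothesis consistent with all the labels is: class is insect.

Rejected, Rejected, Accepted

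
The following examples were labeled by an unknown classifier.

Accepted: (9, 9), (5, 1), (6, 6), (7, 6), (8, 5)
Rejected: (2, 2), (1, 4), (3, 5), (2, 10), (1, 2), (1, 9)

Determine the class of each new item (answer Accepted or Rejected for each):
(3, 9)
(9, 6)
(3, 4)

The common property of the 'Accepted' items is: first ≥ 4. No 'Rejected' item has it.
(3, 9): Rejected (first 3). (9, 6): Accepted (first 9). (3, 4): Rejected (first 3).

Rejected, Accepted, Rejected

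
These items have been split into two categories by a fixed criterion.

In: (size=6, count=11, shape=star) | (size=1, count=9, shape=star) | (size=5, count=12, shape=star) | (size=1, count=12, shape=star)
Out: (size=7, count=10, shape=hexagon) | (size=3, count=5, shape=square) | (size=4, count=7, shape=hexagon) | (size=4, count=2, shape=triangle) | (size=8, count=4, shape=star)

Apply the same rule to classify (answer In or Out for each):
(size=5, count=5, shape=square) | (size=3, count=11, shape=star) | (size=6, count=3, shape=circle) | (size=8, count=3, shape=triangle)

Out, In, Out, Out

A rule that fits every label: shape is star AND size ≤ 6 — true of each 'In' example, false of each 'Out' one.
(size=5, count=5, shape=square): Out (shape is square, size = 5).
(size=3, count=11, shape=star): In (shape is star, size = 3).
(size=6, count=3, shape=circle): Out (shape is circle, size = 6).
(size=8, count=3, shape=triangle): Out (shape is triangle, size = 8).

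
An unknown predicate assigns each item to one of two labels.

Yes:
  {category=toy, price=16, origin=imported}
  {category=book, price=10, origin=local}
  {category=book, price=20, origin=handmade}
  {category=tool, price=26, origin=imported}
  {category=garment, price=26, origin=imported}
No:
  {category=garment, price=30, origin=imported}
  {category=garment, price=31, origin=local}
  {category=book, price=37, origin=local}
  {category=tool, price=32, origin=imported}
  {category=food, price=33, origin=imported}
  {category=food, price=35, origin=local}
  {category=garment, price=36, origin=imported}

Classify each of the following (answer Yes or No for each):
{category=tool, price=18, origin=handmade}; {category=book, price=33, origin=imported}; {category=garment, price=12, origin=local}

Yes, No, Yes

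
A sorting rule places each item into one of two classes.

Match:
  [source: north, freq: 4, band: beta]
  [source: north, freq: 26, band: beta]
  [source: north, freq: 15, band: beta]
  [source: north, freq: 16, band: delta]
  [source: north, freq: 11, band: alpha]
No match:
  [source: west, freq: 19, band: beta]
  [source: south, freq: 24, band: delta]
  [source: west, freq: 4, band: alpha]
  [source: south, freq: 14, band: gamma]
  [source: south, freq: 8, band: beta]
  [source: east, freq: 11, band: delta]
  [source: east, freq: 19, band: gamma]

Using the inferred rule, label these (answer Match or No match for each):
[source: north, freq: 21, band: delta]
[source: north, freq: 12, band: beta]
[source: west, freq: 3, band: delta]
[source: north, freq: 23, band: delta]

Match, Match, No match, Match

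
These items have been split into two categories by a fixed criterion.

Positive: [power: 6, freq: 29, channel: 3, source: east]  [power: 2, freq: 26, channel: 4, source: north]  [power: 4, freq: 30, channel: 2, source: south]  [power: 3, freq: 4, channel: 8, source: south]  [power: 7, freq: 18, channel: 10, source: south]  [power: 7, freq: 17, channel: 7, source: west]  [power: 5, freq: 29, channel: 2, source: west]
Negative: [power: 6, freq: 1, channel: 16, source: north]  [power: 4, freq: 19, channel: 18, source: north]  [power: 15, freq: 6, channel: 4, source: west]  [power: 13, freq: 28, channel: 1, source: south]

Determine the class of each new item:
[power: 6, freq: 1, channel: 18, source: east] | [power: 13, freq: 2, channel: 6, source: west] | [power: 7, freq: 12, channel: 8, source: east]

The distinguishing property — channel ≤ 10 AND power ≤ 7 — holds for all the 'Positive' cases and none of the 'Negative' cases.
[power: 6, freq: 1, channel: 18, source: east]: Negative (channel = 18, power = 6).
[power: 13, freq: 2, channel: 6, source: west]: Negative (channel = 6, power = 13).
[power: 7, freq: 12, channel: 8, source: east]: Positive (channel = 8, power = 7).

Negative, Negative, Positive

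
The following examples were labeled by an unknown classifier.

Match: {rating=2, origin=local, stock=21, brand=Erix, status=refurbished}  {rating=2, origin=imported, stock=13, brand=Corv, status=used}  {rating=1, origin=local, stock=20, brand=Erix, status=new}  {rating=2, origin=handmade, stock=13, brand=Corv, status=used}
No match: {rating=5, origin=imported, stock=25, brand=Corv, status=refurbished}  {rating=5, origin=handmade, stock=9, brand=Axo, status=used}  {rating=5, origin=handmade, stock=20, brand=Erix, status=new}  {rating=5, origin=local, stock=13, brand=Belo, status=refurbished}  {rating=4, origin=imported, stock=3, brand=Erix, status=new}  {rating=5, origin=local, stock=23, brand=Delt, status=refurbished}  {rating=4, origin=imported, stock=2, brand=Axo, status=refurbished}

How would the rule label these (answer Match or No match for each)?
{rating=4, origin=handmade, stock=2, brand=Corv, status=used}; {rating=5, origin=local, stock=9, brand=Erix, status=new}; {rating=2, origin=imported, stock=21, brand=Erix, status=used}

The distinguishing property — rating ≤ 2 — holds for all the 'Match' cases and none of the 'No match' cases.
No match: {rating=4, origin=handmade, stock=2, brand=Corv, status=used}, since rating = 4. No match: {rating=5, origin=local, stock=9, brand=Erix, status=new}, since rating = 5. Match: {rating=2, origin=imported, stock=21, brand=Erix, status=used}, since rating = 2.

No match, No match, Match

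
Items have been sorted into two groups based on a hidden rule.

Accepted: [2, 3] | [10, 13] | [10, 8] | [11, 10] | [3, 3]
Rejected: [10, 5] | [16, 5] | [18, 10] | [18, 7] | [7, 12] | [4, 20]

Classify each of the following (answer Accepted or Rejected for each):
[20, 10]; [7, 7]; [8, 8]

Rejected, Accepted, Accepted

The simplest hypothesis consistent with all the labels is: |first − second| ≤ 3.
[20, 10]: Rejected (|20−10| = 10).
[7, 7]: Accepted (|7−7| = 0).
[8, 8]: Accepted (|8−8| = 0).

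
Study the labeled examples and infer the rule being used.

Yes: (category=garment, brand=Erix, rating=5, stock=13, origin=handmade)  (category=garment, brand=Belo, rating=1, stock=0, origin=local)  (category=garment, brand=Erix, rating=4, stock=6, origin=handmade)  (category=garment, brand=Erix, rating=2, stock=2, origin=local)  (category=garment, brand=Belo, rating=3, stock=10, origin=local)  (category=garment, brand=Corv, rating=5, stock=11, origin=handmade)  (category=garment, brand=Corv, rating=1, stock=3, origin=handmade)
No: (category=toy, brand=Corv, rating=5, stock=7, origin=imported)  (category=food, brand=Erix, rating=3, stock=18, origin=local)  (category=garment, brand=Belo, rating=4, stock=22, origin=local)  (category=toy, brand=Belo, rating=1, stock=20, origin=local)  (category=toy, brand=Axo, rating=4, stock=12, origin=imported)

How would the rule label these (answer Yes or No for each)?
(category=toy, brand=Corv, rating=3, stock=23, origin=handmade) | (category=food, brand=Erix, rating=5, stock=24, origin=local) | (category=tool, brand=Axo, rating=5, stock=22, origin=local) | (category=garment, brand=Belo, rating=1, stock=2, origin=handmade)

A rule that fits every label: category is garment AND stock ≤ 13 — true of each 'Yes' example, false of each 'No' one.

No, No, No, Yes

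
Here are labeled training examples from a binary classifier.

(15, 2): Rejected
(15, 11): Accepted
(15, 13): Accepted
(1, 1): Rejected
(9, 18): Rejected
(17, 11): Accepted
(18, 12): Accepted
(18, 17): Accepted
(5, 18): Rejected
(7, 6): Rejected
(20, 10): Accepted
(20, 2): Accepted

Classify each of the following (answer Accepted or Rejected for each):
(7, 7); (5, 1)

The common property of the 'Accepted' items is: first > second AND sum ≥ 22. No 'Rejected' item has it.

Rejected, Rejected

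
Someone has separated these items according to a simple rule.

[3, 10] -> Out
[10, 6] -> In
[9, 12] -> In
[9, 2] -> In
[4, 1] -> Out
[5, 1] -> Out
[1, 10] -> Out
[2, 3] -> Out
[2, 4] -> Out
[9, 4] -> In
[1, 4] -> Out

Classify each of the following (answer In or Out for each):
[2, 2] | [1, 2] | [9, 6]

Out, Out, In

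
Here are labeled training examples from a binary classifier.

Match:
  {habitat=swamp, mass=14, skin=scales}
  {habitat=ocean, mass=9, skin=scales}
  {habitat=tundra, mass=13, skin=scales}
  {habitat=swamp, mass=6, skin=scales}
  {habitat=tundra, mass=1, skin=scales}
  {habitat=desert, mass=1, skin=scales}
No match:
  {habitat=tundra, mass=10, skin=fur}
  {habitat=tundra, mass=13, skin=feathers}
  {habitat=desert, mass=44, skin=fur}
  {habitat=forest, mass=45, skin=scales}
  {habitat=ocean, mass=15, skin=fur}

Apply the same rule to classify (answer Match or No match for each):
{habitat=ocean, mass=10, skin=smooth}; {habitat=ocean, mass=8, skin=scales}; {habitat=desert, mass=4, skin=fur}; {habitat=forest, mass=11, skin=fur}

The distinguishing property — skin is scales AND mass ≤ 14 — holds for all the 'Match' cases and none of the 'No match' cases.

No match, Match, No match, No match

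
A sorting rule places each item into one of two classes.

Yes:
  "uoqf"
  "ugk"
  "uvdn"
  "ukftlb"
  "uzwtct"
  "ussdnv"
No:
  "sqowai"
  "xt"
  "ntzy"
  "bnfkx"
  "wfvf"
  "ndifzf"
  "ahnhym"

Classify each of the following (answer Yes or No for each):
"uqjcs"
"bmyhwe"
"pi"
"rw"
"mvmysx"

Yes, No, No, No, No

One predicate separates the groups cleanly: contains 'u'.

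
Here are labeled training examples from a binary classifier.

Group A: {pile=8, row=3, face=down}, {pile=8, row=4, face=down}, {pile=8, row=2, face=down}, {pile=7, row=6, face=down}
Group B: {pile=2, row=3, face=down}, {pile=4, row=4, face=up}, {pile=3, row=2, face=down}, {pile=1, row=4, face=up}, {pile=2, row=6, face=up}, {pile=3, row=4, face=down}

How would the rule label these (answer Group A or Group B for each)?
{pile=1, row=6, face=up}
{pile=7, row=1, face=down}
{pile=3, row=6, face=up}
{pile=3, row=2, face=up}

Group B, Group A, Group B, Group B

The common property of the 'Group A' items is: pile ≥ 7. No 'Group B' item has it.
{pile=1, row=6, face=up}: pile = 1, doesn't qualify → Group B.
{pile=7, row=1, face=down}: pile = 7, fits → Group A.
{pile=3, row=6, face=up}: pile = 3, doesn't qualify → Group B.
{pile=3, row=2, face=up}: pile = 3, doesn't qualify → Group B.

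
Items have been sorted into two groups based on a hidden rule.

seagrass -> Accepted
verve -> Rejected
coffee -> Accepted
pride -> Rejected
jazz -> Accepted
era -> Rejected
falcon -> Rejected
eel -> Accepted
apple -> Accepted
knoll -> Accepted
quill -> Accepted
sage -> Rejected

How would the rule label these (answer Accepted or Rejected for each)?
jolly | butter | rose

Looking at the examples, the only property every 'Accepted' case has and every 'Rejected' case lacks is: has a double letter.
jolly → 'll' doubled → Accepted.
butter → 'tt' doubled → Accepted.
rose → no doubled letter → Rejected.

Accepted, Accepted, Rejected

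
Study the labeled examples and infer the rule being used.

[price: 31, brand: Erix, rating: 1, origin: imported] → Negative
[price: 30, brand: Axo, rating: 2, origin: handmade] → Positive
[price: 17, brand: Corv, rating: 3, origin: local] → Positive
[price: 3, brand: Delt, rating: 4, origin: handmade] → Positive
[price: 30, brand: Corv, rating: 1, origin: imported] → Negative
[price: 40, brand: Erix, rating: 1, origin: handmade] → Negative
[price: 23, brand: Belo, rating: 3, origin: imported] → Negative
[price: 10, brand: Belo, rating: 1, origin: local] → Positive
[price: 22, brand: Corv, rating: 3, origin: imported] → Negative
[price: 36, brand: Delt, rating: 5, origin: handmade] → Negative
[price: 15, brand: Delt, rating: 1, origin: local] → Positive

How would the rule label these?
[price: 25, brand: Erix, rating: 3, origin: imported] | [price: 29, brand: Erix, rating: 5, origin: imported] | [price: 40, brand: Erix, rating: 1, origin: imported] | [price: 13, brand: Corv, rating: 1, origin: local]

Negative, Negative, Negative, Positive

All 'Positive' examples share one property — brand is Axo OR price ≤ 17 — and every 'Negative' example lacks it.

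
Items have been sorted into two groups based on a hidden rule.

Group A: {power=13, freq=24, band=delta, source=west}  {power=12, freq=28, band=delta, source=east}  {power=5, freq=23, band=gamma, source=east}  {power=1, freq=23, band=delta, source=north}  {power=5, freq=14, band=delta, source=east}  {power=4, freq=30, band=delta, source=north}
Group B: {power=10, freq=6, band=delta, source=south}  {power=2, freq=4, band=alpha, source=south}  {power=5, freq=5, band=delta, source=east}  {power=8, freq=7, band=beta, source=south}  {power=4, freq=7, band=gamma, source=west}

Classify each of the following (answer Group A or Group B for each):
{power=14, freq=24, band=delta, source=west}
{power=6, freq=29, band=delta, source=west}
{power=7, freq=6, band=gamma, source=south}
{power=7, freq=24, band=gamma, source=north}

Group A, Group A, Group B, Group A

The classifier is using: freq ≥ 14.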